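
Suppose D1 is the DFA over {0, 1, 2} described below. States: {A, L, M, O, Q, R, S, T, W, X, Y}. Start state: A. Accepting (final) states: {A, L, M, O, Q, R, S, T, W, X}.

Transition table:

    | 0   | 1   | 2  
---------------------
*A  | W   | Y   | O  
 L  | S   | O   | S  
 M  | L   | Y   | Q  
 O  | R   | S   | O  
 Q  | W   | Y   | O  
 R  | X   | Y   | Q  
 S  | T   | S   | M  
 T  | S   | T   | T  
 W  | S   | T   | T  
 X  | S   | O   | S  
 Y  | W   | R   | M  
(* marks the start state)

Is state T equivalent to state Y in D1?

No

P0 = {A,L,M,O,Q,R,S,T,W,X} | {Y}.
Split {A,L,M,O,Q,R,S,T,W,X} by δ(·,1) → {L,O,S,T,W,X} and {A,M,Q,R}.
Split {L,O,S,T,W,X} by δ(·,0) → {L,S,T,W,X} and {O}.
On input 1, block {L,S,T,W,X} splits into {S,T,W} and {L,X}.
Refine {S,T,W} on symbol 2: members go to different blocks, giving {T,W} and {S}.
On input 0, block {A,M,Q,R} splits into {M,R} and {A,Q}.
Stable partition: {T,W} | {Y} | {M,R} | {O} | {L,X} | {S} | {A,Q} — 7 equivalence classes.
T and Y end up in different blocks, so they are distinguishable. For instance, the string 'ε' is accepted from only T.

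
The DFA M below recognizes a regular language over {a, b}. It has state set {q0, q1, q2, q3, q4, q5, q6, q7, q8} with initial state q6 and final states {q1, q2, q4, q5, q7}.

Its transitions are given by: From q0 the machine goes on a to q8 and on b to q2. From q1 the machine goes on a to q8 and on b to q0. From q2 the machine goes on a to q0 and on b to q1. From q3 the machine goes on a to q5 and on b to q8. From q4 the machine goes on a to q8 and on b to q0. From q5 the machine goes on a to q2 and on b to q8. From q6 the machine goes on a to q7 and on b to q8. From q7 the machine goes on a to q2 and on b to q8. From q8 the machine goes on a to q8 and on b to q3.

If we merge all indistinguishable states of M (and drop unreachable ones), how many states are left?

States {q4} cannot be reached from the start state, so discard them.
P0 = {q1,q2,q5,q7} | {q0,q3,q6,q8}.
On input a, block {q1,q2,q5,q7} splits into {q1,q2} and {q5,q7}.
Split {q1,q2} by δ(·,b) → {q1} and {q2}.
On input a, block {q0,q3,q6,q8} splits into {q0,q8} and {q3,q6}.
Refine {q0,q8} on symbol b: members go to different blocks, giving {q0} and {q8}.
The partition is now stable with 6 blocks: {q1} | {q0} | {q5,q7} | {q2} | {q3,q6} | {q8}.

6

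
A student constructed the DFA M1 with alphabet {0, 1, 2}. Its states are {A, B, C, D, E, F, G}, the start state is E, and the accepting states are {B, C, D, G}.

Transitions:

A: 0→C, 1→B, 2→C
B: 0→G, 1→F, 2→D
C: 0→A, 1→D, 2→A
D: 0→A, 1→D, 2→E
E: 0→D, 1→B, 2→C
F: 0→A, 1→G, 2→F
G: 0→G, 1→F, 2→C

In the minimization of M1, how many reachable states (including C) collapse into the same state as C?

Start with accepting vs non-accepting: {B,C,D,G} | {A,E,F}.
Split {B,C,D,G} by δ(·,0) → {B,G} and {C,D}.
Refine {A,E,F} on symbol 0: members go to different blocks, giving {A,E} and {F}.
The partition is now stable with 4 blocks: {B,G} | {A,E} | {C,D} | {F}.
The equivalence class containing C is {C,D}, of size 2.

2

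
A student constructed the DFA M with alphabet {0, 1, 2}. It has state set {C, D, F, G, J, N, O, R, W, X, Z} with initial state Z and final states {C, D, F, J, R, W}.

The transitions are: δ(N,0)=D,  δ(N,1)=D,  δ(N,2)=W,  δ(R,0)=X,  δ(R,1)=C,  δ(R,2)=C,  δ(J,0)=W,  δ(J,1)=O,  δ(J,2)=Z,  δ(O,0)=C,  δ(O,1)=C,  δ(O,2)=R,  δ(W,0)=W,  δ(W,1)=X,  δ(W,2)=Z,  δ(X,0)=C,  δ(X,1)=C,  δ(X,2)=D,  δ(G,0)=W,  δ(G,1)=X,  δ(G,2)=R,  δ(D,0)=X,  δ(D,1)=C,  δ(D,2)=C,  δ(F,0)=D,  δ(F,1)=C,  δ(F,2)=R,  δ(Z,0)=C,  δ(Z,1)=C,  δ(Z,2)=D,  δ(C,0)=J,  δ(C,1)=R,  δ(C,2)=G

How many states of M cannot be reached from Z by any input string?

Starting at Z and following transitions, the reachable set is {C, D, G, J, O, R, W, X, Z}. That leaves F, N unreachable — 2 in total.

2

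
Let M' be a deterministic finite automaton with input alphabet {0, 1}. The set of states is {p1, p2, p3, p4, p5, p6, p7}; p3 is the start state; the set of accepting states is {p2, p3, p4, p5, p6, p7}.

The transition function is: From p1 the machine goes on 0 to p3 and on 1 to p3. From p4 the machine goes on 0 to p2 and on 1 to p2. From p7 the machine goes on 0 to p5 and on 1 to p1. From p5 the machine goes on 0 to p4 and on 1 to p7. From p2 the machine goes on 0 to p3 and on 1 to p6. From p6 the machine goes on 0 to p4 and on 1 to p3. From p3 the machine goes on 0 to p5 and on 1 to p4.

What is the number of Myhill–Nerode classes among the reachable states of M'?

7

All states are reachable from the start state.
Initial partition by acceptance: {p2,p3,p4,p5,p6,p7} | {p1}.
Refine {p2,p3,p4,p5,p6,p7} on symbol 1: members go to different blocks, giving {p2,p3,p4,p5,p6} and {p7}.
Split {p2,p3,p4,p5,p6} by δ(·,1) → {p2,p3,p4,p6} and {p5}.
Split {p2,p3,p4,p6} by δ(·,0) → {p2,p4,p6} and {p3}.
On input 0, block {p2,p4,p6} splits into {p4,p6} and {p2}.
Split {p4,p6} by δ(·,0) → {p4} and {p6}.
Stable partition: {p4} | {p1} | {p7} | {p5} | {p3} | {p2} | {p6} — 7 equivalence classes.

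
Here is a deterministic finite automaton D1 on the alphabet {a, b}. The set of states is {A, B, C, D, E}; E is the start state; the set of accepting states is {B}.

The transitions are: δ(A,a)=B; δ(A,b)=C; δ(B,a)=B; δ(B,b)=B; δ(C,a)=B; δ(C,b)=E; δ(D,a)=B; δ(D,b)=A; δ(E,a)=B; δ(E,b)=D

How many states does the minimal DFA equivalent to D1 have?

2

All states are reachable from the start state.
P0 = {B} | {A,C,D,E}.
Stable partition: {B} | {A,C,D,E} — 2 equivalence classes.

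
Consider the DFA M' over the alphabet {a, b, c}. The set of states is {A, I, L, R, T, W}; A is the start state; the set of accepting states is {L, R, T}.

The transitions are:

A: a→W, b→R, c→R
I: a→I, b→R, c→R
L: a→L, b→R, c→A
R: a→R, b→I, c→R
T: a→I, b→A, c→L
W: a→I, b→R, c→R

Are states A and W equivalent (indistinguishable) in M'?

Yes

First remove the unreachable states {L,T}; 4 states remain.
P0 = {R} | {A,I,W}.
No further refinement is possible. Final partition (2 blocks): {R} | {A,I,W}.
A and W lie in the same block of the stable partition, so they are equivalent — no string distinguishes them.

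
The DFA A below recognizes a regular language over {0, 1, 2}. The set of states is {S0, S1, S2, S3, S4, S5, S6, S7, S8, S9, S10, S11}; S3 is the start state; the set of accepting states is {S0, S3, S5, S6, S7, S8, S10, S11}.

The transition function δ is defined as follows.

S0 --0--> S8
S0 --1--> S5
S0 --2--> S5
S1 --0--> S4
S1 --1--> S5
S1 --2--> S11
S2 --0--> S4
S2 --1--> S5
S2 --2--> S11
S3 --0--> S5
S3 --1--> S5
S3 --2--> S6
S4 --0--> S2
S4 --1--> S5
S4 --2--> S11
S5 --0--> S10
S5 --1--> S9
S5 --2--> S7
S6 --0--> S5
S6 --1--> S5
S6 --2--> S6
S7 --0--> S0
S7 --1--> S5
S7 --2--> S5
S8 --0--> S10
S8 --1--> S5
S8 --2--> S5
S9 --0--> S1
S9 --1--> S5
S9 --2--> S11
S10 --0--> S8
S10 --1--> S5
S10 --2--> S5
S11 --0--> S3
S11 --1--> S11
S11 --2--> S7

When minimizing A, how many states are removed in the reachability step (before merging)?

0

A breadth-first search from the start state visits every state.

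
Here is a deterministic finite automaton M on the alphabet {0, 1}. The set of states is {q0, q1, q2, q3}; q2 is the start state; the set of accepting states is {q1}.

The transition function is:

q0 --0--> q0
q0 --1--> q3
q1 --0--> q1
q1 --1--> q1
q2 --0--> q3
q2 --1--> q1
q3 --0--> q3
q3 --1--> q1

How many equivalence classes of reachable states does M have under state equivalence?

First remove the unreachable states {q0}; 3 states remain.
Initial partition by acceptance: {q1} | {q2,q3}.
No further refinement is possible. Final partition (2 blocks): {q1} | {q2,q3}.

2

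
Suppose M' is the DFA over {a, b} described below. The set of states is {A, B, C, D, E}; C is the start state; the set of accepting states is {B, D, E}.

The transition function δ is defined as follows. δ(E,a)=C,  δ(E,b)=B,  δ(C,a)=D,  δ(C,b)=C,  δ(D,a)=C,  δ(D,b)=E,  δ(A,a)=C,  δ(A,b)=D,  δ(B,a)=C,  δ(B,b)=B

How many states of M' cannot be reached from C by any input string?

Starting at C and following transitions, the reachable set is {B, C, D, E}. That leaves A unreachable — 1 in total.

1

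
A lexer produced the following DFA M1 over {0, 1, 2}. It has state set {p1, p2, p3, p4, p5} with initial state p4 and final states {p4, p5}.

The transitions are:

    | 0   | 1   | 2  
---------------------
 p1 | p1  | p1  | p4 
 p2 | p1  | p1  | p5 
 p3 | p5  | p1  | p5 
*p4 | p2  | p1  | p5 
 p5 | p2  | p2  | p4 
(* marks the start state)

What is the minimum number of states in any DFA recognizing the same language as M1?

First remove the unreachable states {p3}; 4 states remain.
P0 = {p4,p5} | {p1,p2}.
The partition is now stable with 2 blocks: {p4,p5} | {p1,p2}.

2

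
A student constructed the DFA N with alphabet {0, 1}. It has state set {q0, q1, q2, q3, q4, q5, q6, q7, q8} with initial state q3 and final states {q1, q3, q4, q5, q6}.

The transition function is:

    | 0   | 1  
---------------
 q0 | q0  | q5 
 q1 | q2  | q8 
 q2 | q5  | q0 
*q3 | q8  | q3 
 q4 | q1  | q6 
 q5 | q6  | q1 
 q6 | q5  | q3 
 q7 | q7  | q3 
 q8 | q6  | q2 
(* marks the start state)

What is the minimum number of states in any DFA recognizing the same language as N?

Reachable states from the start: {q0,q1,q2,q3,q5,q6,q8}. Unreachable: {q4,q7} — drop them.
Initial partition by acceptance: {q1,q3,q5,q6} | {q0,q2,q8}.
On input 0, block {q1,q3,q5,q6} splits into {q1,q3} and {q5,q6}.
Refine {q1,q3} on symbol 1: members go to different blocks, giving {q1} and {q3}.
Split {q0,q2,q8} by δ(·,0) → {q2,q8} and {q0}.
Split {q2,q8} by δ(·,1) → {q2} and {q8}.
Refine {q5,q6} on symbol 1: members go to different blocks, giving {q5} and {q6}.
No further refinement is possible. Final partition (7 blocks): {q1} | {q2} | {q5} | {q3} | {q0} | {q8} | {q6}.

7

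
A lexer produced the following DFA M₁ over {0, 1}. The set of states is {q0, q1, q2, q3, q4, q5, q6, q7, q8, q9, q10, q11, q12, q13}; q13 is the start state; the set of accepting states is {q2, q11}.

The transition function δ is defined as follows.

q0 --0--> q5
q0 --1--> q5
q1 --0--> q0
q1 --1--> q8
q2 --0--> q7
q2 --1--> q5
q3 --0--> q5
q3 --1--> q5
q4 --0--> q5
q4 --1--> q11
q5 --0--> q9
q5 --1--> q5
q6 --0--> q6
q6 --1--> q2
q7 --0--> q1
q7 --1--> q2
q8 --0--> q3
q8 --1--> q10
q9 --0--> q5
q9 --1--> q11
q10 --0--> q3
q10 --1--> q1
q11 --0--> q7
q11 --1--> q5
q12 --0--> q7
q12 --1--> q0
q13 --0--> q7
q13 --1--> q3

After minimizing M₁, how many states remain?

7

States {q4,q6,q12} cannot be reached from the start state, so discard them.
Start with accepting vs non-accepting: {q2,q11} | {q0,q1,q3,q5,q7,q8,q9,q10,q13}.
On input 1, block {q0,q1,q3,q5,q7,q8,q9,q10,q13} splits into {q0,q1,q3,q5,q8,q10,q13} and {q7,q9}.
On input 0, block {q0,q1,q3,q5,q8,q10,q13} splits into {q0,q1,q3,q8,q10} and {q5,q13}.
On input 0, block {q0,q1,q3,q8,q10} splits into {q1,q8,q10} and {q0,q3}.
On input 0, block {q7,q9} splits into {q7} and {q9}.
On input 0, block {q5,q13} splits into {q5} and {q13}.
Stable partition: {q2,q11} | {q1,q8,q10} | {q7} | {q5} | {q0,q3} | {q9} | {q13} — 7 equivalence classes.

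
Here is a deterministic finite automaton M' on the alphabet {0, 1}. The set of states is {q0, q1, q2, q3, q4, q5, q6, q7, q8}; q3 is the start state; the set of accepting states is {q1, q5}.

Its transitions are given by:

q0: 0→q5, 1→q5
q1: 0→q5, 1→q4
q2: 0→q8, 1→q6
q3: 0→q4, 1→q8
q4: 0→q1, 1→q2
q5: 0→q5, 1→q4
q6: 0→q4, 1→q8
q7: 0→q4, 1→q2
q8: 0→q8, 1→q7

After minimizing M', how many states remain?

4

States {q0} cannot be reached from the start state, so discard them.
P0 = {q1,q5} | {q2,q3,q4,q6,q7,q8}.
On input 0, block {q2,q3,q4,q6,q7,q8} splits into {q2,q3,q6,q7,q8} and {q4}.
Refine {q2,q3,q6,q7,q8} on symbol 0: members go to different blocks, giving {q3,q6,q7} and {q2,q8}.
No further refinement is possible. Final partition (4 blocks): {q1,q5} | {q3,q6,q7} | {q4} | {q2,q8}.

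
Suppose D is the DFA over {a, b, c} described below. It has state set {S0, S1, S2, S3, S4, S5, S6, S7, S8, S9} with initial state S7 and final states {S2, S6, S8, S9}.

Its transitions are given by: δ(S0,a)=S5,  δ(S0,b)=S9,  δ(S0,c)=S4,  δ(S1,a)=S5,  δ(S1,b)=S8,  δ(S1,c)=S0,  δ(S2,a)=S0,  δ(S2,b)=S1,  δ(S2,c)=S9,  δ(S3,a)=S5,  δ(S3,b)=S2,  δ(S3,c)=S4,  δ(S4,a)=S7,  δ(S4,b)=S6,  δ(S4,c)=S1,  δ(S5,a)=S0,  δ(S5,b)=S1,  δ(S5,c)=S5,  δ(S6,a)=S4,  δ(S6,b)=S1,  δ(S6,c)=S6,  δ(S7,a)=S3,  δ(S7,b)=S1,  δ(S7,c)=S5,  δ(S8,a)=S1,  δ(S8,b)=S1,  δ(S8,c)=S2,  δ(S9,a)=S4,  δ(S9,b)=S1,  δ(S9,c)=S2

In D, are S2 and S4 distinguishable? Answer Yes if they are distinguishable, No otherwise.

Yes

Every state is reachable, so we keep all 10.
P0 = {S2,S6,S8,S9} | {S0,S1,S3,S4,S5,S7}.
Refine {S0,S1,S3,S4,S5,S7} on symbol b: members go to different blocks, giving {S0,S1,S3,S4} and {S5,S7}.
No further refinement is possible. Final partition (3 blocks): {S2,S6,S8,S9} | {S0,S1,S3,S4} | {S5,S7}.
S2 and S4 end up in different blocks, so they are distinguishable. For instance, the string 'ε' is accepted from only S2.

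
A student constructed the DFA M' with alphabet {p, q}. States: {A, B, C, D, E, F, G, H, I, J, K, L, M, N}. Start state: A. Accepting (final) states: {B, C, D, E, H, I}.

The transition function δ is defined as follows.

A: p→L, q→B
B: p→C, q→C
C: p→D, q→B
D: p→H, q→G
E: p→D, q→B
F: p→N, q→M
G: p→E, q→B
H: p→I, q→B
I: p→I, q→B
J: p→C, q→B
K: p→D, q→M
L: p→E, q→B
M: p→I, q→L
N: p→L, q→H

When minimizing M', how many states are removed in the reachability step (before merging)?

5

Starting at A and following transitions, the reachable set is {A, B, C, D, E, G, H, I, L}. That leaves F, J, K, M, N unreachable — 5 in total.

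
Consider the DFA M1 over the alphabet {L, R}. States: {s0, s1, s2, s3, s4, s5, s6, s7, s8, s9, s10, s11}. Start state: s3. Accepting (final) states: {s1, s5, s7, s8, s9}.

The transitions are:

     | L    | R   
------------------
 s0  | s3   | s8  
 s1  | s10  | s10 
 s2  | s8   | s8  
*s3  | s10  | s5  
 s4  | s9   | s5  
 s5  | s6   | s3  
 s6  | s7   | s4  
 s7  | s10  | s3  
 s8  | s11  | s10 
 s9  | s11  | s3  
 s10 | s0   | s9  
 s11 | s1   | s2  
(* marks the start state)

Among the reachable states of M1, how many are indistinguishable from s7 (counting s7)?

P0 = {s1,s5,s7,s8,s9} | {s0,s2,s3,s4,s6,s10,s11}.
Split {s0,s2,s3,s4,s6,s10,s11} by δ(·,L) → {s2,s4,s6,s11} and {s0,s3,s10}.
Split {s1,s5,s7,s8,s9} by δ(·,L) → {s5,s8,s9} and {s1,s7}.
Refine {s2,s4,s6,s11} on symbol L: members go to different blocks, giving {s2,s4} and {s6,s11}.
The partition is now stable with 5 blocks: {s5,s8,s9} | {s2,s4} | {s0,s3,s10} | {s1,s7} | {s6,s11}.
The equivalence class containing s7 is {s1,s7}, of size 2.

2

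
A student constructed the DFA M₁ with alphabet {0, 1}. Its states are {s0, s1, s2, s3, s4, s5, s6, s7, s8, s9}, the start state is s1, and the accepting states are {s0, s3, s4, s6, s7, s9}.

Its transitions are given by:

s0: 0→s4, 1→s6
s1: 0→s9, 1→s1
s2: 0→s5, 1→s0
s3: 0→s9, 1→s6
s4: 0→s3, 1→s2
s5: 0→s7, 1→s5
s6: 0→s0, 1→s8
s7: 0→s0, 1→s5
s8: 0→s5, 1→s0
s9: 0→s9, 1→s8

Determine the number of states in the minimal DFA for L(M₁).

Every state is reachable, so we keep all 10.
P0 = {s0,s3,s4,s6,s7,s9} | {s1,s2,s5,s8}.
Refine {s0,s3,s4,s6,s7,s9} on symbol 1: members go to different blocks, giving {s4,s6,s7,s9} and {s0,s3}.
On input 0, block {s4,s6,s7,s9} splits into {s4,s6,s7} and {s9}.
On input 0, block {s1,s2,s5,s8} splits into {s2,s8} and {s1} and {s5}.
Refine {s4,s6,s7} on symbol 1: members go to different blocks, giving {s4,s6} and {s7}.
Refine {s0,s3} on symbol 0: members go to different blocks, giving {s0} and {s3}.
Refine {s4,s6} on symbol 0: members go to different blocks, giving {s4} and {s6}.
The partition is now stable with 9 blocks: {s4} | {s2,s8} | {s0} | {s9} | {s1} | {s5} | {s7} | {s3} | {s6}.

9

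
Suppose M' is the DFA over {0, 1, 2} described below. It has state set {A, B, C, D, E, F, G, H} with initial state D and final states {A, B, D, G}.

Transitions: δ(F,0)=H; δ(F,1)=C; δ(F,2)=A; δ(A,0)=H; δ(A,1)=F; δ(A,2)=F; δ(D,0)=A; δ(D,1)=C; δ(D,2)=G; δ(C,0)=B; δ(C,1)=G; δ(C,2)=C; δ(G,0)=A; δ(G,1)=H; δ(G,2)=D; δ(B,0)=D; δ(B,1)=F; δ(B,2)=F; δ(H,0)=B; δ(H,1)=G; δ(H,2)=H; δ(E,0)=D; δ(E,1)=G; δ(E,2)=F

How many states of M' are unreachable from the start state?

BFS from D reaches {A, B, C, D, F, G, H}; the 1 state(s) E are never visited.

1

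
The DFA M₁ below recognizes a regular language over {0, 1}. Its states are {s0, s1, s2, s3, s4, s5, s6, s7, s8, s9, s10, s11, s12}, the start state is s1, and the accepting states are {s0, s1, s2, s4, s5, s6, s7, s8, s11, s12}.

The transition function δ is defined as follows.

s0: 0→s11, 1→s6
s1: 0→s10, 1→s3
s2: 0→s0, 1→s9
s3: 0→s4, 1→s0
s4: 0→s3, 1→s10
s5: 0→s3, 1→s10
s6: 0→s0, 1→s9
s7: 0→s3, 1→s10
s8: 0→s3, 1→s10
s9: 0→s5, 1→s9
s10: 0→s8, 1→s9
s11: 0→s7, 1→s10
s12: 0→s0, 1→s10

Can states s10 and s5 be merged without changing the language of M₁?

No

Reachable states from the start: {s0,s1,s3,s4,s5,s6,s7,s8,s9,s10,s11}. Unreachable: {s2,s12} — drop them.
Start with accepting vs non-accepting: {s0,s1,s4,s5,s6,s7,s8,s11} | {s3,s9,s10}.
On input 0, block {s0,s1,s4,s5,s6,s7,s8,s11} splits into {s1,s4,s5,s7,s8} and {s0,s6,s11}.
On input 1, block {s3,s9,s10} splits into {s9,s10} and {s3}.
Split {s1,s4,s5,s7,s8} by δ(·,0) → {s4,s5,s7,s8} and {s1}.
On input 0, block {s0,s6,s11} splits into {s0,s6} and {s11}.
Split {s0,s6} by δ(·,0) → {s0} and {s6}.
Stable partition: {s4,s5,s7,s8} | {s9,s10} | {s0} | {s3} | {s1} | {s11} | {s6} — 7 equivalence classes.
s10 and s5 end up in different blocks, so they are distinguishable. For instance, the string 'ε' is accepted from only s5.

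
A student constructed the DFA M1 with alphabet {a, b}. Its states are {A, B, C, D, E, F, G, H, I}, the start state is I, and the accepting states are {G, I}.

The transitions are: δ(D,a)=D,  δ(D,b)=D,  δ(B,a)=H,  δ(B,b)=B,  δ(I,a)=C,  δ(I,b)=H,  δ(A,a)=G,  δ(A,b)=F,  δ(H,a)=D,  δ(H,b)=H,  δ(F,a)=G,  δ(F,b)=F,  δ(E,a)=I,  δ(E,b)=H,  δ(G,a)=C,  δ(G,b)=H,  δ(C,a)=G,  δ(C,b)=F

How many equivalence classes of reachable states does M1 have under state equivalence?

3

States {A,B,E} cannot be reached from the start state, so discard them.
P0 = {G,I} | {C,D,F,H}.
Refine {C,D,F,H} on symbol a: members go to different blocks, giving {C,F} and {D,H}.
Stable partition: {G,I} | {C,F} | {D,H} — 3 equivalence classes.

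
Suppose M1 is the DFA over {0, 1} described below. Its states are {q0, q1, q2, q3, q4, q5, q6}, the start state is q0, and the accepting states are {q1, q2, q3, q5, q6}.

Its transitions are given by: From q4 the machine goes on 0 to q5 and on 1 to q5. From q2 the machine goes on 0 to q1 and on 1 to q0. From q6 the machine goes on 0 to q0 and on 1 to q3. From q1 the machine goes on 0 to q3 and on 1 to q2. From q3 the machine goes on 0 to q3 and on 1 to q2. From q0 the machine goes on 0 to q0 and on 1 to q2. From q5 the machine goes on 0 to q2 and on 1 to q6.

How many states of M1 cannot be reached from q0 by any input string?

No path from q0 leads to q4, q5, q6; the other 4 states are all reachable.

3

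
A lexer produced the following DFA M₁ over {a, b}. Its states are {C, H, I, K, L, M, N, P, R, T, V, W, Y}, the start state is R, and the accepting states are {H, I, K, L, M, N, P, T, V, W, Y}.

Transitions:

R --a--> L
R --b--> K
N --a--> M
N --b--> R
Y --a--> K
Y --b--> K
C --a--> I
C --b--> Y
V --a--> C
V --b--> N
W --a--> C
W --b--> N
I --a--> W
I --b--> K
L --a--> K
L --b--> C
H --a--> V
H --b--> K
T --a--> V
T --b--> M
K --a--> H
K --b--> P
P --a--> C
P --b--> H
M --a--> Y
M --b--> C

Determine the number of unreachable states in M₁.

1

Starting at R and following transitions, the reachable set is {C, H, I, K, L, M, N, P, R, V, W, Y}. That leaves T unreachable — 1 in total.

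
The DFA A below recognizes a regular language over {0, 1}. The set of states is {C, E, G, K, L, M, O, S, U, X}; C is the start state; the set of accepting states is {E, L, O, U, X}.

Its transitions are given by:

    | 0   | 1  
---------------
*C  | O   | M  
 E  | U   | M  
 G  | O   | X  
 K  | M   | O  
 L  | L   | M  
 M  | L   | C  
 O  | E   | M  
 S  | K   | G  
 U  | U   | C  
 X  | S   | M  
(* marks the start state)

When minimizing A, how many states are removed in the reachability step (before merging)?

4

BFS from C reaches {C, E, L, M, O, U}; the 4 state(s) G, K, S, X are never visited.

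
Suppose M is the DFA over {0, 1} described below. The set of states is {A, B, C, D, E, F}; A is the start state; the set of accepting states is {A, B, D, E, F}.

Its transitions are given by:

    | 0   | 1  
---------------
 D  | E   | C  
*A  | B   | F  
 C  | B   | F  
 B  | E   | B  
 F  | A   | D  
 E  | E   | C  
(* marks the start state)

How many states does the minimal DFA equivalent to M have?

5

P0 = {A,B,D,E,F} | {C}.
Split {A,B,D,E,F} by δ(·,1) → {A,B,F} and {D,E}.
On input 0, block {A,B,F} splits into {A,F} and {B}.
Refine {A,F} on symbol 0: members go to different blocks, giving {A} and {F}.
No further refinement is possible. Final partition (5 blocks): {A} | {C} | {D,E} | {B} | {F}.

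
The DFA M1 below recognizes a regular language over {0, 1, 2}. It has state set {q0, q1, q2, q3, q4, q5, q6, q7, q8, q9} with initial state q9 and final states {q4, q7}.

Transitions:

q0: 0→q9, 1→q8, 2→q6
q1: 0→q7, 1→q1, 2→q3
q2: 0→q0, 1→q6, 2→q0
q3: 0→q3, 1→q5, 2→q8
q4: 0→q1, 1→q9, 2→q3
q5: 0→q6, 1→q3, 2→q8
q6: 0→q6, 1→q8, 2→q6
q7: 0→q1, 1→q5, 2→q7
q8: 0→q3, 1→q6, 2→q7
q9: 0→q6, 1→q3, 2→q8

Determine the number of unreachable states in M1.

3

No path from q9 leads to q0, q2, q4; the other 7 states are all reachable.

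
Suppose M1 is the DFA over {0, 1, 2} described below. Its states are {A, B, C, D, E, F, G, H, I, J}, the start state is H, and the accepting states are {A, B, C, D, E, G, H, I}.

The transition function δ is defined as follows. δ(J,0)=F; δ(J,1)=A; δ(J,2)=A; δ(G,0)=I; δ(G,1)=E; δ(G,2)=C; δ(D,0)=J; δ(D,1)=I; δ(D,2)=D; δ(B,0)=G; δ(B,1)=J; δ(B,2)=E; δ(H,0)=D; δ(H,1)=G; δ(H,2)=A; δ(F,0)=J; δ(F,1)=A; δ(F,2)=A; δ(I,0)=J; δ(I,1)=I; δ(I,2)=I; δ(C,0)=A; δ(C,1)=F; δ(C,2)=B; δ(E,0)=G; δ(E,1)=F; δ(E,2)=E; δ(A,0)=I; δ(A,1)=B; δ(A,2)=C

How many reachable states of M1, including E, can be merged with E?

Every state is reachable, so we keep all 10.
Start with accepting vs non-accepting: {A,B,C,D,E,G,H,I} | {F,J}.
Refine {A,B,C,D,E,G,H,I} on symbol 0: members go to different blocks, giving {A,B,C,E,G,H} and {D,I}.
On input 0, block {A,B,C,E,G,H} splits into {A,G,H} and {B,C,E}.
On input 1, block {A,G,H} splits into {A,G} and {H}.
No further refinement is possible. Final partition (5 blocks): {A,G} | {F,J} | {D,I} | {B,C,E} | {H}.
State E belongs to the block {B,C,E}, which has 3 states.

3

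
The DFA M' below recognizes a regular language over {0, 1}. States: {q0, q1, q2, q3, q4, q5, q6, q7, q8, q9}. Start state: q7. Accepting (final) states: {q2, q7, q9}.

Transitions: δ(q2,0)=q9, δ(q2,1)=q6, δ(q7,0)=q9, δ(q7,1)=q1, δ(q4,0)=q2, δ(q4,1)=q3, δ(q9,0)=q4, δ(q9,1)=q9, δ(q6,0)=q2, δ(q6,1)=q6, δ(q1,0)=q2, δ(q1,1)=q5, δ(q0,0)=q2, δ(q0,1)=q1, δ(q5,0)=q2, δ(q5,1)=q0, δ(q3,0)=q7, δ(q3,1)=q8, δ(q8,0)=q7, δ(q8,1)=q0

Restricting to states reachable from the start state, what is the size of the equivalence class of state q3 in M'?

7

All states are reachable from the start state.
Start with accepting vs non-accepting: {q2,q7,q9} | {q0,q1,q3,q4,q5,q6,q8}.
Refine {q2,q7,q9} on symbol 0: members go to different blocks, giving {q2,q7} and {q9}.
Stable partition: {q2,q7} | {q0,q1,q3,q4,q5,q6,q8} | {q9} — 3 equivalence classes.
State q3 belongs to the block {q0,q1,q3,q4,q5,q6,q8}, which has 7 states.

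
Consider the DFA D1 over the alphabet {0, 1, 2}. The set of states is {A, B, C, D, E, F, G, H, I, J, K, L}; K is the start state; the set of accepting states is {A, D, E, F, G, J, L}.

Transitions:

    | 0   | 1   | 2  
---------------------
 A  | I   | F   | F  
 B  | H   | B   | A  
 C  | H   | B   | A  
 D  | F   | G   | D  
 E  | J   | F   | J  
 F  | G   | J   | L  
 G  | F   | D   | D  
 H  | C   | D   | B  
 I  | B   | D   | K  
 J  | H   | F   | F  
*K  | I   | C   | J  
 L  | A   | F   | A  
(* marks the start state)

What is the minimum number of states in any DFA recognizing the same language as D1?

6

Reachable states from the start: {A,B,C,D,F,G,H,I,J,K,L}. Unreachable: {E} — drop them.
P0 = {A,D,F,G,J,L} | {B,C,H,I,K}.
On input 0, block {A,D,F,G,J,L} splits into {D,F,G,L} and {A,J}.
Refine {D,F,G,L} on symbol 0: members go to different blocks, giving {D,F,G} and {L}.
Split {D,F,G} by δ(·,1) → {D,G} and {F}.
Refine {B,C,H,I,K} on symbol 1: members go to different blocks, giving {B,C,K} and {H,I}.
The partition is now stable with 6 blocks: {D,G} | {B,C,K} | {A,J} | {L} | {F} | {H,I}.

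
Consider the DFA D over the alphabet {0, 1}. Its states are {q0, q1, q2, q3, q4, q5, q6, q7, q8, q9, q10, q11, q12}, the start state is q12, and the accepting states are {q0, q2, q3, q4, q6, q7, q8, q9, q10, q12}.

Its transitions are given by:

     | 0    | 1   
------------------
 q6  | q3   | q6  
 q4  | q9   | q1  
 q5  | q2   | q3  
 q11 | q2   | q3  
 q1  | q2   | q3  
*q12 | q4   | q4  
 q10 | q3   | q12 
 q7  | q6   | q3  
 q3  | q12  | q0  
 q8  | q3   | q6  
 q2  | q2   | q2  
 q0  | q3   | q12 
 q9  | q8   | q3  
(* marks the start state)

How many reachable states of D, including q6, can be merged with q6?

2

States {q5,q7,q10,q11} cannot be reached from the start state, so discard them.
Initial partition by acceptance: {q0,q2,q3,q4,q6,q8,q9,q12} | {q1}.
On input 1, block {q0,q2,q3,q4,q6,q8,q9,q12} splits into {q0,q2,q3,q6,q8,q9,q12} and {q4}.
Split {q0,q2,q3,q6,q8,q9,q12} by δ(·,0) → {q0,q2,q3,q6,q8,q9} and {q12}.
On input 0, block {q0,q2,q3,q6,q8,q9} splits into {q0,q2,q6,q8,q9} and {q3}.
Split {q0,q2,q6,q8,q9} by δ(·,0) → {q0,q6,q8} and {q2,q9}.
Split {q0,q6,q8} by δ(·,1) → {q6,q8} and {q0}.
Refine {q2,q9} on symbol 0: members go to different blocks, giving {q2} and {q9}.
Stable partition: {q6,q8} | {q1} | {q4} | {q12} | {q3} | {q2} | {q0} | {q9} — 8 equivalence classes.
The equivalence class containing q6 is {q6,q8}, of size 2.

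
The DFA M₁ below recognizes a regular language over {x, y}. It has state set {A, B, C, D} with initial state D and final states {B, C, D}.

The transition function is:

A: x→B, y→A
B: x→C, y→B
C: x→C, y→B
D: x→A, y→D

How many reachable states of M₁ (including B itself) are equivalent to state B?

2

Every state is reachable, so we keep all 4.
Initial partition by acceptance: {B,C,D} | {A}.
Refine {B,C,D} on symbol x: members go to different blocks, giving {B,C} and {D}.
The partition is now stable with 3 blocks: {B,C} | {A} | {D}.
State B belongs to the block {B,C}, which has 2 states.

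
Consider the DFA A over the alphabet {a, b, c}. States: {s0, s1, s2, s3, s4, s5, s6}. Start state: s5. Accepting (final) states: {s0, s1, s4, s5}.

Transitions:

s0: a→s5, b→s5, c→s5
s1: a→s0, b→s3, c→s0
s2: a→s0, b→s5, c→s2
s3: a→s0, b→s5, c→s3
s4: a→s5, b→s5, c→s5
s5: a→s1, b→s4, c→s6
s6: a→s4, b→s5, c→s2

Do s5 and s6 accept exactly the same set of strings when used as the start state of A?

Initial partition by acceptance: {s0,s1,s4,s5} | {s2,s3,s6}.
On input b, block {s0,s1,s4,s5} splits into {s0,s4,s5} and {s1}.
Refine {s0,s4,s5} on symbol a: members go to different blocks, giving {s0,s4} and {s5}.
The partition is now stable with 4 blocks: {s0,s4} | {s2,s3,s6} | {s1} | {s5}.
s5 and s6 end up in different blocks, so they are distinguishable. For instance, the string 'ε' is accepted from only s5.

No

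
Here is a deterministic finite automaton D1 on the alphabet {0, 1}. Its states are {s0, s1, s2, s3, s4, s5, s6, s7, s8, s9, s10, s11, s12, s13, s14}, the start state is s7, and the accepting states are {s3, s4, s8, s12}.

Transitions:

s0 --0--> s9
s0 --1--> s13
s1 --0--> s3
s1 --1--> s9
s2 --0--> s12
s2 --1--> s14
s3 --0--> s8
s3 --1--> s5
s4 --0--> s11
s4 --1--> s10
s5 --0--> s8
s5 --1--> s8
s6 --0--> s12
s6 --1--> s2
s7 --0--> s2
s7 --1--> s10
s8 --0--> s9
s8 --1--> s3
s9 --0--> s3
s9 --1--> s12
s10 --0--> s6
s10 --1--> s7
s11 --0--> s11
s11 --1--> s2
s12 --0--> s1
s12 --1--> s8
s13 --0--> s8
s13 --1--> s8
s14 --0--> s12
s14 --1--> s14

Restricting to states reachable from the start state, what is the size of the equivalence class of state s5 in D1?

Reachable states from the start: {s1,s2,s3,s5,s6,s7,s8,s9,s10,s12,s14}. Unreachable: {s0,s4,s11,s13} — drop them.
Start with accepting vs non-accepting: {s3,s8,s12} | {s1,s2,s5,s6,s7,s9,s10,s14}.
Refine {s3,s8,s12} on symbol 0: members go to different blocks, giving {s8,s12} and {s3}.
Split {s8,s12} by δ(·,1) → {s8} and {s12}.
Refine {s1,s2,s5,s6,s7,s9,s10,s14} on symbol 0: members go to different blocks, giving {s2,s6,s14} and {s1,s9} and {s7,s10} and {s5}.
Split {s1,s9} by δ(·,1) → {s1} and {s9}.
The partition is now stable with 8 blocks: {s8} | {s2,s6,s14} | {s3} | {s12} | {s1} | {s7,s10} | {s5} | {s9}.
State s5 belongs to the block {s5}, which has 1 states.

1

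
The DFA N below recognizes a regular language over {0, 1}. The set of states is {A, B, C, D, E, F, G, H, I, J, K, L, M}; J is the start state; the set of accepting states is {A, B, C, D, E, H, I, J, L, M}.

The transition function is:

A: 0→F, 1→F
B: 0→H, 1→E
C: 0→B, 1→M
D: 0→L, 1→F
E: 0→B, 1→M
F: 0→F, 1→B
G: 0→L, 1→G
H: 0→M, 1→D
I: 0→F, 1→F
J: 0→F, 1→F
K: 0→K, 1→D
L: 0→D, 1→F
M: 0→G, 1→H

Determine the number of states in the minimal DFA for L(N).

States {A,C,I,K} cannot be reached from the start state, so discard them.
Initial partition by acceptance: {B,D,E,H,J,L,M} | {F,G}.
Split {B,D,E,H,J,L,M} by δ(·,0) → {B,D,E,H,L} and {J,M}.
Refine {B,D,E,H,L} on symbol 0: members go to different blocks, giving {B,D,E,L} and {H}.
Refine {B,D,E,L} on symbol 0: members go to different blocks, giving {D,E,L} and {B}.
On input 0, block {D,E,L} splits into {D,L} and {E}.
Split {F,G} by δ(·,0) → {F} and {G}.
Refine {J,M} on symbol 0: members go to different blocks, giving {J} and {M}.
The partition is now stable with 8 blocks: {D,L} | {F} | {J} | {H} | {B} | {E} | {G} | {M}.

8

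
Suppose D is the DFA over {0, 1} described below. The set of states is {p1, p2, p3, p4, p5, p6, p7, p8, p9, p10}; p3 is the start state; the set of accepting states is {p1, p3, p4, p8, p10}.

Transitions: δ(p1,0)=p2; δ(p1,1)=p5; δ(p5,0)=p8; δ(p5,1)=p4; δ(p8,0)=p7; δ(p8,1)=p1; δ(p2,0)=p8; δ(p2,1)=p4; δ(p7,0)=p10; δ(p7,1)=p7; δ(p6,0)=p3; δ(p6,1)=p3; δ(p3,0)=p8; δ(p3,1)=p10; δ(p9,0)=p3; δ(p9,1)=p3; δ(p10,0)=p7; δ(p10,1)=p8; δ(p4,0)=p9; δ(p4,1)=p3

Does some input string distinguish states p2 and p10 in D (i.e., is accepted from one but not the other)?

Yes

Reachable states from the start: {p1,p2,p3,p4,p5,p7,p8,p9,p10}. Unreachable: {p6} — drop them.
P0 = {p1,p3,p4,p8,p10} | {p2,p5,p7,p9}.
On input 0, block {p1,p3,p4,p8,p10} splits into {p1,p4,p8,p10} and {p3}.
Refine {p1,p4,p8,p10} on symbol 1: members go to different blocks, giving {p8,p10} and {p1} and {p4}.
Split {p8,p10} by δ(·,1) → {p8} and {p10}.
On input 0, block {p2,p5,p7,p9} splits into {p2,p5} and {p7} and {p9}.
Stable partition: {p8} | {p2,p5} | {p3} | {p1} | {p4} | {p10} | {p7} | {p9} — 8 equivalence classes.
p2 and p10 end up in different blocks, so they are distinguishable. For instance, the string 'ε' is accepted from only p10.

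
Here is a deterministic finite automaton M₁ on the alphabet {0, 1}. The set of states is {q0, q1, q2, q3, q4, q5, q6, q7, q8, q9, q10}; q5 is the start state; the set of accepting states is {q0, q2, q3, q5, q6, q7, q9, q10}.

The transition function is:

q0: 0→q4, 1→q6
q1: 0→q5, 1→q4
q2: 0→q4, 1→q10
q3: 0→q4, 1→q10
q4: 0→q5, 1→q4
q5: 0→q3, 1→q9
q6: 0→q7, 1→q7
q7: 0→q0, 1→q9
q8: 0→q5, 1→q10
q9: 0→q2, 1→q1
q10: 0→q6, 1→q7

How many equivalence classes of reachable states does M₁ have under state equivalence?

First remove the unreachable states {q8}; 10 states remain.
Start with accepting vs non-accepting: {q0,q2,q3,q5,q6,q7,q9,q10} | {q1,q4}.
Split {q0,q2,q3,q5,q6,q7,q9,q10} by δ(·,0) → {q5,q6,q7,q9,q10} and {q0,q2,q3}.
Split {q5,q6,q7,q9,q10} by δ(·,0) → {q5,q7,q9} and {q6,q10}.
Split {q5,q7,q9} by δ(·,1) → {q5,q7} and {q9}.
Split {q6,q10} by δ(·,0) → {q6} and {q10}.
On input 1, block {q0,q2,q3} splits into {q2,q3} and {q0}.
Refine {q5,q7} on symbol 0: members go to different blocks, giving {q5} and {q7}.
Stable partition: {q5} | {q1,q4} | {q2,q3} | {q6} | {q9} | {q10} | {q0} | {q7} — 8 equivalence classes.

8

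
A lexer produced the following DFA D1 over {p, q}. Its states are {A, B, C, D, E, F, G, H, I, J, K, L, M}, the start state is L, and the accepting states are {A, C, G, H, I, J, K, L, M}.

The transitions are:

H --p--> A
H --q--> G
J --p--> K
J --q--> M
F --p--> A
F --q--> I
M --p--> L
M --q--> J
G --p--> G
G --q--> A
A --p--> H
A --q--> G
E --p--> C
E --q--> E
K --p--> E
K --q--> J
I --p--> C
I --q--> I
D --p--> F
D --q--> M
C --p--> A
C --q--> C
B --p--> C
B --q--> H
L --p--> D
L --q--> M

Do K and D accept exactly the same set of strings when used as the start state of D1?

Reachable states from the start: {A,C,D,E,F,G,H,I,J,K,L,M}. Unreachable: {B} — drop them.
Initial partition by acceptance: {A,C,G,H,I,J,K,L,M} | {D,E,F}.
On input p, block {A,C,G,H,I,J,K,L,M} splits into {A,C,G,H,I,J,M} and {K,L}.
Split {A,C,G,H,I,J,M} by δ(·,p) → {A,C,G,H,I} and {J,M}.
On input p, block {D,E,F} splits into {E,F} and {D}.
Split {E,F} by δ(·,q) → {E} and {F}.
On input p, block {K,L} splits into {K} and {L}.
Split {J,M} by δ(·,p) → {J} and {M}.
Stable partition: {A,C,G,H,I} | {E} | {K} | {J} | {D} | {F} | {L} | {M} — 8 equivalence classes.
K and D end up in different blocks, so they are distinguishable. For instance, the string 'ε' is accepted from only K.

No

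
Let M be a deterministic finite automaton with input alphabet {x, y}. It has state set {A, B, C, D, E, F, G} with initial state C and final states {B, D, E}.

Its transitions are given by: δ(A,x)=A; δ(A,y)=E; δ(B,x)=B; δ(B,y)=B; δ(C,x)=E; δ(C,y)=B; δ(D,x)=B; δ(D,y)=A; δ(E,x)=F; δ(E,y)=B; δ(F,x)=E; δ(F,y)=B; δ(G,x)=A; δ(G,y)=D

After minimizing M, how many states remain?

States {A,D,G} cannot be reached from the start state, so discard them.
Start with accepting vs non-accepting: {B,E} | {C,F}.
On input x, block {B,E} splits into {B} and {E}.
The partition is now stable with 3 blocks: {B} | {C,F} | {E}.

3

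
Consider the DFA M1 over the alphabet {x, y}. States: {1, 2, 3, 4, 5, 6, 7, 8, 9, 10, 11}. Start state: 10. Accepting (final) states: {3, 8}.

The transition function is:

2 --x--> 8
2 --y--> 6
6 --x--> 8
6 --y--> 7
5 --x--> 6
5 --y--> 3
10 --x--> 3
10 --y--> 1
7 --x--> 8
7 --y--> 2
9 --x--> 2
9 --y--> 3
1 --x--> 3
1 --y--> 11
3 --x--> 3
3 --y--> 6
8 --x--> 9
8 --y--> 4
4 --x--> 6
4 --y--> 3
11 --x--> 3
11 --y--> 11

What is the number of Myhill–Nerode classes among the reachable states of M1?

5

States {5} cannot be reached from the start state, so discard them.
Start with accepting vs non-accepting: {3,8} | {1,2,4,6,7,9,10,11}.
On input x, block {3,8} splits into {3} and {8}.
Refine {1,2,4,6,7,9,10,11} on symbol x: members go to different blocks, giving {1,10,11} and {2,6,7} and {4,9}.
No further refinement is possible. Final partition (5 blocks): {3} | {1,10,11} | {8} | {2,6,7} | {4,9}.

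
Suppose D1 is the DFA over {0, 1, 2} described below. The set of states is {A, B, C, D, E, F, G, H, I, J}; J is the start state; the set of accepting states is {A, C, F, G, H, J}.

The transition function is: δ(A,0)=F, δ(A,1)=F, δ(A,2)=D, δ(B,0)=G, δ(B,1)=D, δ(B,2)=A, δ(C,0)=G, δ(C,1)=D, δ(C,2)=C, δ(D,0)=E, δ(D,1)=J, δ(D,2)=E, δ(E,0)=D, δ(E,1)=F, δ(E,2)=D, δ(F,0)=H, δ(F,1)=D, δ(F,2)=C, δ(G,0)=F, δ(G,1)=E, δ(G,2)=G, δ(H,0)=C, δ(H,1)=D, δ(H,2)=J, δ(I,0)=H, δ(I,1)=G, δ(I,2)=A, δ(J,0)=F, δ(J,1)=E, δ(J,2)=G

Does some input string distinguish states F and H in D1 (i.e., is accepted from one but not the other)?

States {A,B,I} cannot be reached from the start state, so discard them.
P0 = {C,F,G,H,J} | {D,E}.
The partition is now stable with 2 blocks: {C,F,G,H,J} | {D,E}.
F and H lie in the same block of the stable partition, so they are equivalent — no string distinguishes them.

No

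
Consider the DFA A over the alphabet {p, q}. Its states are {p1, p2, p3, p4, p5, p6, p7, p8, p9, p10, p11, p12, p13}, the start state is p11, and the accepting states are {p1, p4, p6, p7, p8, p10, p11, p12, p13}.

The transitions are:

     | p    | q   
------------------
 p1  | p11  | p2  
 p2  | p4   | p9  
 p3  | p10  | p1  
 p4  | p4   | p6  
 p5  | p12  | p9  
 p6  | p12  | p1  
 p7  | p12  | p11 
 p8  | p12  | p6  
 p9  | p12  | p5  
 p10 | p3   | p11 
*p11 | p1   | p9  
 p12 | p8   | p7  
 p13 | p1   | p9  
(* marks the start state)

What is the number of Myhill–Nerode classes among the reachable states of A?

4

First remove the unreachable states {p3,p10,p13}; 10 states remain.
Start with accepting vs non-accepting: {p1,p4,p6,p7,p8,p11,p12} | {p2,p5,p9}.
On input q, block {p1,p4,p6,p7,p8,p11,p12} splits into {p4,p6,p7,p8,p12} and {p1,p11}.
Split {p4,p6,p7,p8,p12} by δ(·,q) → {p4,p8,p12} and {p6,p7}.
The partition is now stable with 4 blocks: {p4,p8,p12} | {p2,p5,p9} | {p1,p11} | {p6,p7}.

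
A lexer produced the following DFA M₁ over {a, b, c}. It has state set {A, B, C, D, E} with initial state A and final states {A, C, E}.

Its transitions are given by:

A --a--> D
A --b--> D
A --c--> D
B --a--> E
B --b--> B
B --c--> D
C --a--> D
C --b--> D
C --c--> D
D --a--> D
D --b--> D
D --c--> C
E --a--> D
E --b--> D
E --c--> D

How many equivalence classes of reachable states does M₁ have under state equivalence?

States {B,E} cannot be reached from the start state, so discard them.
Initial partition by acceptance: {A,C} | {D}.
The partition is now stable with 2 blocks: {A,C} | {D}.

2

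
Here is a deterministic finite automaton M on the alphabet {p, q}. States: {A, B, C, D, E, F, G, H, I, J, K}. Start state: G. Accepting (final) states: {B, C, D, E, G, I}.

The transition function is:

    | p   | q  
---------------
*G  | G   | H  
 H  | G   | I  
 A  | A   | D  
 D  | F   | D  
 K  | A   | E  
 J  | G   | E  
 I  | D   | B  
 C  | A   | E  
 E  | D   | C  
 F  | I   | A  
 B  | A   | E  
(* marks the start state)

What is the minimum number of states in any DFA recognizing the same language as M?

7

First remove the unreachable states {J,K}; 9 states remain.
P0 = {B,C,D,E,G,I} | {A,F,H}.
Split {B,C,D,E,G,I} by δ(·,p) → {B,C,D} and {E,G,I}.
Split {B,C,D} by δ(·,q) → {B,C} and {D}.
Split {A,F,H} by δ(·,p) → {F,H} and {A}.
Refine {F,H} on symbol q: members go to different blocks, giving {F} and {H}.
Split {E,G,I} by δ(·,p) → {E,I} and {G}.
Stable partition: {B,C} | {F} | {E,I} | {D} | {A} | {H} | {G} — 7 equivalence classes.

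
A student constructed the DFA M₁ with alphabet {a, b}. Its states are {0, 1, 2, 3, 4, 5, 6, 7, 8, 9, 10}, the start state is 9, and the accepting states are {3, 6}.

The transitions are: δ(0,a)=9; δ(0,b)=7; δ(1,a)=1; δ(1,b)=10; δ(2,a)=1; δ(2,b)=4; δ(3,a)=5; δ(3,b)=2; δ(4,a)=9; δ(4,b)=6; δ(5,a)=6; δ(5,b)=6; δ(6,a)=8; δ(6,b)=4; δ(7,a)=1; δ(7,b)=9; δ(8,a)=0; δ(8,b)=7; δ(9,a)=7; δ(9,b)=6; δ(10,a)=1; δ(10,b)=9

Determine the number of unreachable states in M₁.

3

No path from 9 leads to 2, 3, 5; the other 8 states are all reachable.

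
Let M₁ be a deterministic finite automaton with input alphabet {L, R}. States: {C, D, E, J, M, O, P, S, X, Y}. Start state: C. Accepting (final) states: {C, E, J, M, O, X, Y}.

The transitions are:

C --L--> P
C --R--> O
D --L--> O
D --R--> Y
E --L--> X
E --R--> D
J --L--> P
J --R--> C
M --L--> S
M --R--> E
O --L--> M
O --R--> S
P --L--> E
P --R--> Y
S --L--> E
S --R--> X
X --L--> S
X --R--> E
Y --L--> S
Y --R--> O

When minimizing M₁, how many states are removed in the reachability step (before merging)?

1

No path from C leads to J; the other 9 states are all reachable.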